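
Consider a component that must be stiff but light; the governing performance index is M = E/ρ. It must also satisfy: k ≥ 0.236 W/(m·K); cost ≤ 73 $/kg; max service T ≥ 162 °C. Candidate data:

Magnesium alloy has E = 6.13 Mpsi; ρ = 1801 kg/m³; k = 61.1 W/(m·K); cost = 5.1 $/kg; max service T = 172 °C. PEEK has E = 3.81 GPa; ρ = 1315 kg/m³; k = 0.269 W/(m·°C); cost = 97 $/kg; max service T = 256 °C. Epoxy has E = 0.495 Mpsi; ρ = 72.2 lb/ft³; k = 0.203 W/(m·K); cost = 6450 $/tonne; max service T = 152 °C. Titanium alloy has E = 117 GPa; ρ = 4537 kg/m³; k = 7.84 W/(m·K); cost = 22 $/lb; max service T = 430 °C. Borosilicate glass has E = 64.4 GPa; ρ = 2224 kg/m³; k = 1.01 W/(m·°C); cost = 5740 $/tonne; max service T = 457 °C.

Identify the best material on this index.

Screen on constraints: k ≥ 0.236 W/(m·K); cost ≤ 73 $/kg; max service T ≥ 162 °C. Survivors: magnesium alloy, titanium alloy, borosilicate glass.
Convert each candidate to consistent units, then evaluate M:
  magnesium alloy: E = 42.26 GPa, ρ = 1801 kg/m³
  titanium alloy: E = 117.0 GPa, ρ = 4537 kg/m³
  borosilicate glass: E = 64.40 GPa, ρ = 2224 kg/m³
  borosilicate glass: M = 29.0 MN·m/kg
  titanium alloy: M = 25.8 MN·m/kg
  magnesium alloy: M = 23.5 MN·m/kg
The maximum is for borosilicate glass.

borosilicate glass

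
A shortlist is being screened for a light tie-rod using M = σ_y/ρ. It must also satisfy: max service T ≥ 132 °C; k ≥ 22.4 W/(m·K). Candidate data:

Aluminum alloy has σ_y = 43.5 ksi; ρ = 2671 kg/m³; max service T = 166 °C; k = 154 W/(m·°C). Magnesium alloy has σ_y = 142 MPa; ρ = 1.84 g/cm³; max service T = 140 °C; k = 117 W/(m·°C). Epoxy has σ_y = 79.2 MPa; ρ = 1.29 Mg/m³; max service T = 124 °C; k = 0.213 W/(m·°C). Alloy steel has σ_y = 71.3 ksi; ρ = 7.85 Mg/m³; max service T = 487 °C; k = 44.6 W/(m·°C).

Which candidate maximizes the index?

Screen on constraints: max service T ≥ 132 °C; k ≥ 22.4 W/(m·K). Survivors: aluminum alloy, magnesium alloy, alloy steel.
Convert each candidate to consistent units, then evaluate M:
  aluminum alloy: σ_y = 299.9 MPa, ρ = 2671 kg/m³
  magnesium alloy: σ_y = 142.0 MPa, ρ = 1840 kg/m³
  alloy steel: σ_y = 491.6 MPa, ρ = 7850 kg/m³
  aluminum alloy: M = 112 kN·m/kg
  magnesium alloy: M = 77.2 kN·m/kg
  alloy steel: M = 62.6 kN·m/kg
Highest index: aluminum alloy.

aluminum alloy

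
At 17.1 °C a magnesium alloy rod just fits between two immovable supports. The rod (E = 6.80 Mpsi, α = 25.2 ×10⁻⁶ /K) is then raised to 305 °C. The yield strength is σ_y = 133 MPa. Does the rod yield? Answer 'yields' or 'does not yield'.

E = 6.80 Mpsi = 46.88 GPa.
ΔT = 287.9 K. Constrained thermal stress σ = E·α·ΔT = 46.88×10³ MPa × 25.2×10⁻⁶ × 287.9 = 340 MPa (compressive).
Compare to σ_y = 133 MPa: σ ≥ σ_y, so it yields.

yields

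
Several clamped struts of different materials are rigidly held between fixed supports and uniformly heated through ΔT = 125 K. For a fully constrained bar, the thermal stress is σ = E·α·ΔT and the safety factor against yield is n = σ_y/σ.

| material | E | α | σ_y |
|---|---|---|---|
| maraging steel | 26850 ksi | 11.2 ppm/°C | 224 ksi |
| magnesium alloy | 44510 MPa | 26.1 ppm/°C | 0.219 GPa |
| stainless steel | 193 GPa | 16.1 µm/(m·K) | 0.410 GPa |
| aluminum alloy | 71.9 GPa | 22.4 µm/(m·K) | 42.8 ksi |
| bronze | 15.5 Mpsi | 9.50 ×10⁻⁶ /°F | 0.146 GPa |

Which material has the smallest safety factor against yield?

bronze

With everything in SI (GPa, ×10⁻⁶/K, MPa):
  maraging steel: E = 185.1, α = 11.2, σ_y = 1544 → σ = 259 MPa, n = 5.96
  magnesium alloy: E = 44.51, α = 26.1, σ_y = 219.0 → σ = 145 MPa, n = 1.51
  stainless steel: E = 193.0, α = 16.1, σ_y = 410.0 → σ = 388 MPa, n = 1.06
  aluminum alloy: E = 71.90, α = 22.4, σ_y = 295.1 → σ = 201 MPa, n = 1.47
  bronze: E = 106.9, α = 17.1, σ_y = 146.0 → σ = 228 MPa, n = 0.639
Bronze has the lowest safety factor, n = 0.639.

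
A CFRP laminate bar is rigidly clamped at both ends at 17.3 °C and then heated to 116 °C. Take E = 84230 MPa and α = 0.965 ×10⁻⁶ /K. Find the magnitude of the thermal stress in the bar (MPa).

E = 84230 MPa = 84.23 GPa.
ΔT = 98.70 K. Constrained thermal stress σ = E·α·ΔT = 84.23×10³ MPa × 0.965×10⁻⁶ × 98.70 = 8.02 MPa (compressive).

8.02 MPa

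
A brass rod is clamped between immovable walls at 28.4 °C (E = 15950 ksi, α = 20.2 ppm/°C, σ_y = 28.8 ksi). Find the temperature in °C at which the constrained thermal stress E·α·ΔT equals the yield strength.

118 °C

E = 15950 ksi = 110.0 GPa.
σ_y = 28.8 ksi = 198.6 MPa.
E·α·ΔT = 198.6 MPa ⇒ ΔT = 198.6 / (110.0×10³ × 20.2×10⁻⁶) = 89.39 K.
T = 28.4 + 89.39 = 117.8 °C.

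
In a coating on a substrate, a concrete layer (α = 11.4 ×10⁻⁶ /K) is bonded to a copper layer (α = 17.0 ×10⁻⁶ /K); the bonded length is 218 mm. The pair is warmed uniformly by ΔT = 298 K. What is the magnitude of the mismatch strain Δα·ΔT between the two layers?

1.67×10⁻³

Δα = |11.4 − 17.0|×10⁻⁶/K = 5.60×10⁻⁶/K.
Mismatch strain = Δα·ΔT = 5.60×10⁻⁶ × 298.0 = 1.67×10⁻³.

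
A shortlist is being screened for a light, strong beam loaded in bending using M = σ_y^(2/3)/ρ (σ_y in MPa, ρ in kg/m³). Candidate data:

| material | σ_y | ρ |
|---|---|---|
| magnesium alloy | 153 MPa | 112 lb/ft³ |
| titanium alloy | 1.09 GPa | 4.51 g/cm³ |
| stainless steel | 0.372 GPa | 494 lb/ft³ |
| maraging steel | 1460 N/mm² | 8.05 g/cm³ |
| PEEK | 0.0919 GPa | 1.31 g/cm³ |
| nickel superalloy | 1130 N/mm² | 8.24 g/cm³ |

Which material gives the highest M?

Normalizing units and computing the index:
  magnesium alloy: σ_y = 153.0 MPa, ρ = 1794 kg/m³
  titanium alloy: σ_y = 1090 MPa, ρ = 4510 kg/m³
  stainless steel: σ_y = 372.0 MPa, ρ = 7913 kg/m³
  maraging steel: σ_y = 1460 MPa, ρ = 8050 kg/m³
  PEEK: σ_y = 91.90 MPa, ρ = 1310 kg/m³
  nickel superalloy: σ_y = 1130 MPa, ρ = 8240 kg/m³
  titanium alloy: M = 23.5×10⁻³
  maraging steel: M = 16.0×10⁻³
  magnesium alloy: M = 15.9×10⁻³
  PEEK: M = 15.5×10⁻³
  nickel superalloy: M = 13.2×10⁻³
  stainless steel: M = 6.54×10⁻³
Titanium alloy ranks first.

titanium alloy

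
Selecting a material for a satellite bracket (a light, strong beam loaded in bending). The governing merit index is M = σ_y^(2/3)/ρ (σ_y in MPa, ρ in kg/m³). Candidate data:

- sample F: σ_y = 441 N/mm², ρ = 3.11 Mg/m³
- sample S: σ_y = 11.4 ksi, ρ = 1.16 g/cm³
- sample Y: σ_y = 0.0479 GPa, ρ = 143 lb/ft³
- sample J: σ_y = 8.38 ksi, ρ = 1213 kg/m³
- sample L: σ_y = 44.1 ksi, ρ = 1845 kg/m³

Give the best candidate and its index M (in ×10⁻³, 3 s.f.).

sample L, M = 24.5×10⁻³

Normalizing units and computing the index:
  sample F: σ_y = 441.0 MPa, ρ = 3110 kg/m³
  sample S: σ_y = 78.60 MPa, ρ = 1160 kg/m³
  sample Y: σ_y = 47.90 MPa, ρ = 2291 kg/m³
  sample J: σ_y = 57.78 MPa, ρ = 1213 kg/m³
  sample L: σ_y = 304.1 MPa, ρ = 1845 kg/m³
  sample L: M = 24.5×10⁻³
  sample F: M = 18.6×10⁻³
  sample S: M = 15.8×10⁻³
  sample J: M = 12.3×10⁻³
  sample Y: M = 5.76×10⁻³
Sample L has the largest M.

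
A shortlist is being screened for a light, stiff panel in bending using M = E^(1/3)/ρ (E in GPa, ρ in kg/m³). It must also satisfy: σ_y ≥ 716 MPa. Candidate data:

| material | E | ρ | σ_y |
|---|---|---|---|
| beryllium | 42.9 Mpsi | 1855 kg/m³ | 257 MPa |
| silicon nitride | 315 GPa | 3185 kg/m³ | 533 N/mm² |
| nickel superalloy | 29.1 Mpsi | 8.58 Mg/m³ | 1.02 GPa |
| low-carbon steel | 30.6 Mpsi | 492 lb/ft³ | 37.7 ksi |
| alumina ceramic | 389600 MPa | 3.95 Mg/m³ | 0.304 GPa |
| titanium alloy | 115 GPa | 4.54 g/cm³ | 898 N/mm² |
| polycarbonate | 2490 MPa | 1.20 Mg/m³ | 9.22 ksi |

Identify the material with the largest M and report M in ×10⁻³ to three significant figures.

Screen on constraints: σ_y ≥ 716 MPa. Survivors: nickel superalloy, titanium alloy.
Convert each candidate to consistent units, then evaluate M:
  nickel superalloy: E = 200.6 GPa, ρ = 8580 kg/m³
  titanium alloy: E = 115.0 GPa, ρ = 4540 kg/m³
  titanium alloy: M = 1.07×10⁻³
  nickel superalloy: M = 0.682×10⁻³
The maximum is for titanium alloy.

titanium alloy, M = 1.07×10⁻³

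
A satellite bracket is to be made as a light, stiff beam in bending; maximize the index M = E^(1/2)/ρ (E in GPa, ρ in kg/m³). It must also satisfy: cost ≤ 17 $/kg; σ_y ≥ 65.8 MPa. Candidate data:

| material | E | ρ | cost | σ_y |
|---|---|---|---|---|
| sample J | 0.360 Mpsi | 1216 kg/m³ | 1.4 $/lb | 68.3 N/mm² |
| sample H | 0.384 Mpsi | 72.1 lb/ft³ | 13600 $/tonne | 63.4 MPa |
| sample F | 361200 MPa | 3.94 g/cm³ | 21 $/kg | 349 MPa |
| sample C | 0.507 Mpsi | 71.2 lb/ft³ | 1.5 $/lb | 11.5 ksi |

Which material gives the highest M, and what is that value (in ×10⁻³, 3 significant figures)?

sample C, M = 1.64×10⁻³

Screen on constraints: cost ≤ 17 $/kg; σ_y ≥ 65.8 MPa. Survivors: sample J, sample C.
Convert each candidate to consistent units, then evaluate M:
  sample J: E = 2.482 GPa, ρ = 1216 kg/m³
  sample C: E = 3.496 GPa, ρ = 1141 kg/m³
  sample C: M = 1.64×10⁻³
  sample J: M = 1.30×10⁻³
Sample C has the largest M.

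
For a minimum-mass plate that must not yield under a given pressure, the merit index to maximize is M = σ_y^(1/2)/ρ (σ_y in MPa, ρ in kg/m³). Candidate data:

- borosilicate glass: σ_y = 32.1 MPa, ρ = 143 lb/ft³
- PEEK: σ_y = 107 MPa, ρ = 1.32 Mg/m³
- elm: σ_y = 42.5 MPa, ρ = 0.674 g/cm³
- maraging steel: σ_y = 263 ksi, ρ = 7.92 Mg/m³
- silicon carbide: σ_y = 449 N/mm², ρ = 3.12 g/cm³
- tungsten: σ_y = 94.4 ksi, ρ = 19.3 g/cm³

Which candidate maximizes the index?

Putting every candidate on a common basis:
  borosilicate glass: σ_y = 32.10 MPa, ρ = 2291 kg/m³
  PEEK: σ_y = 107.0 MPa, ρ = 1320 kg/m³
  elm: σ_y = 42.50 MPa, ρ = 674.0 kg/m³
  maraging steel: σ_y = 1813 MPa, ρ = 7920 kg/m³
  silicon carbide: σ_y = 449.0 MPa, ρ = 3120 kg/m³
  tungsten: σ_y = 650.9 MPa, ρ = 19300 kg/m³
  elm: M = 9.67×10⁻³
  PEEK: M = 7.84×10⁻³
  silicon carbide: M = 6.79×10⁻³
  maraging steel: M = 5.38×10⁻³
  borosilicate glass: M = 2.47×10⁻³
  tungsten: M = 1.32×10⁻³
The maximum is for elm.

elm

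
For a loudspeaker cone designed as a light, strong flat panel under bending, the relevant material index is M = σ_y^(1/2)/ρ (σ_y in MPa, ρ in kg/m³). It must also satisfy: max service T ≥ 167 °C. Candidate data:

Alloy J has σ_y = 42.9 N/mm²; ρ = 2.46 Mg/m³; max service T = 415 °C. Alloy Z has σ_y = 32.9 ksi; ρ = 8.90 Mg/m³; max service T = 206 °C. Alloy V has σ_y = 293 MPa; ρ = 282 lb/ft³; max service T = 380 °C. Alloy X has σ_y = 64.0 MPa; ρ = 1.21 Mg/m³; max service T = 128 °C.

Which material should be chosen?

alloy V

Screen on constraints: max service T ≥ 167 °C. Survivors: alloy J, alloy Z, alloy V.
Putting every candidate on a common basis:
  alloy J: σ_y = 42.90 MPa, ρ = 2460 kg/m³
  alloy Z: σ_y = 226.8 MPa, ρ = 8900 kg/m³
  alloy V: σ_y = 293.0 MPa, ρ = 4517 kg/m³
  alloy V: M = 3.79×10⁻³
  alloy J: M = 2.66×10⁻³
  alloy Z: M = 1.69×10⁻³
Alloy V has the largest M.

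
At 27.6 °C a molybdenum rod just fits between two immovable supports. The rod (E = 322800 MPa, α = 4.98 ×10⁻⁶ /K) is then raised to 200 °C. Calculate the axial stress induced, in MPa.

277 MPa

E = 322800 MPa = 322.8 GPa.
ΔT = 172.4 K. Constrained thermal stress σ = E·α·ΔT = 322.8×10³ MPa × 4.98×10⁻⁶ × 172.4 = 277 MPa (compressive).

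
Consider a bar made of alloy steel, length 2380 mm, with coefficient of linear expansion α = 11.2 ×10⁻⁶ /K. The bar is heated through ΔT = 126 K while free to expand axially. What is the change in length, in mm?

ΔL = α·L₀·ΔT = 11.2×10⁻⁶ × 2380 mm × 126.0 K = 3.36 mm.

3.36 mm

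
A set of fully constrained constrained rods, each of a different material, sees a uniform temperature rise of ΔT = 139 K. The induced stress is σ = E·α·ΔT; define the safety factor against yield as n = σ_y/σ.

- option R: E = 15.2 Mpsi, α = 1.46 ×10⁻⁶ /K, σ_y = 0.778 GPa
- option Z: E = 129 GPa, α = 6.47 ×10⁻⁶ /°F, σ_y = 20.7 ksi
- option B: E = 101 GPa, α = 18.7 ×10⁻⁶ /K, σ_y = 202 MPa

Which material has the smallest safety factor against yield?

option Z

Per material, after unit conversion:
  option R: E = 104.8, α = 1.46, σ_y = 778.0 → σ = 21.3 MPa, n = 36.6
  option Z: E = 129.0, α = 11.6, σ_y = 142.7 → σ = 209 MPa, n = 0.683
  option B: E = 101.0, α = 18.7, σ_y = 202.0 → σ = 263 MPa, n = 0.769
Smallest n: option Z with n = 0.683.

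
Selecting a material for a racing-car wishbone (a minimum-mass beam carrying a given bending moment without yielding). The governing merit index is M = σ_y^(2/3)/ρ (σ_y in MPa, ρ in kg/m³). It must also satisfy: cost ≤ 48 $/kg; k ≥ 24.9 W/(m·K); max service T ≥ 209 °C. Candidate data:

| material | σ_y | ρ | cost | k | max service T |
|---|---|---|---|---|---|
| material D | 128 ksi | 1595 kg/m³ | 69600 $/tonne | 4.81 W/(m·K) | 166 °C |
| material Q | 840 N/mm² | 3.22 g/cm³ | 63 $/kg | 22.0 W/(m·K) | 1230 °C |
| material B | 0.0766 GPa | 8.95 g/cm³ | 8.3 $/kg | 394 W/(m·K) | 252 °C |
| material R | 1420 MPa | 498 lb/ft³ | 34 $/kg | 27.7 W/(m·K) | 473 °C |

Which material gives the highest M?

Screen on constraints: cost ≤ 48 $/kg; k ≥ 24.9 W/(m·K); max service T ≥ 209 °C. Survivors: material B, material R.
Normalizing units and computing the index:
  material B: σ_y = 76.60 MPa, ρ = 8950 kg/m³
  material R: σ_y = 1420 MPa, ρ = 7977 kg/m³
  material R: M = 15.8×10⁻³
  material B: M = 2.02×10⁻³
Highest index: material R.

material R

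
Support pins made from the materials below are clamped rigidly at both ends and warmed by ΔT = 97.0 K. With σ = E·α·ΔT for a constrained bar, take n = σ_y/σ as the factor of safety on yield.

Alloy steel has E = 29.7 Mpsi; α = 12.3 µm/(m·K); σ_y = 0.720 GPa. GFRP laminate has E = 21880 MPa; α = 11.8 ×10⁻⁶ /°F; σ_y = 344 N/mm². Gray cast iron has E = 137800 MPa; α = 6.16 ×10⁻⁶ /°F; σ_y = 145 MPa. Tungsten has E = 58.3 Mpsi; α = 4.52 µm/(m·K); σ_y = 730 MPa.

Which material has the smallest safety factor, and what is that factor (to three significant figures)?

Converting E to GPa, α to ×10⁻⁶/K, σ_y to MPa, then σ and n for each:
  alloy steel: E = 204.8, α = 12.3, σ_y = 720.0 → σ = 244 MPa, n = 2.95
  GFRP laminate: E = 21.88, α = 21.2, σ_y = 344.0 → σ = 45.1 MPa, n = 7.63
  gray cast iron: E = 137.8, α = 11.1, σ_y = 145.0 → σ = 148 MPa, n = 0.978
  tungsten: E = 402.0, α = 4.52, σ_y = 730.0 → σ = 176 MPa, n = 4.14
Smallest n: gray cast iron with n = 0.978.

gray cast iron, n = 0.978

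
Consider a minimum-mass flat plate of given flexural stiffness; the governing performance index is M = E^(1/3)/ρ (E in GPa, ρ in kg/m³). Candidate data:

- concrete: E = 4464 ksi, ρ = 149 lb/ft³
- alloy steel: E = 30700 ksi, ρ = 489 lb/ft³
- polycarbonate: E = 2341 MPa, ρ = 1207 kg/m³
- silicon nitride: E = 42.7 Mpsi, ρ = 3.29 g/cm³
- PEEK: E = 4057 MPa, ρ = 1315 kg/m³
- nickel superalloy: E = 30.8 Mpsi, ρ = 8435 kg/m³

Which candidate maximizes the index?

Normalizing units and computing the index:
  concrete: E = 30.78 GPa, ρ = 2387 kg/m³
  alloy steel: E = 211.7 GPa, ρ = 7833 kg/m³
  polycarbonate: E = 2.341 GPa, ρ = 1207 kg/m³
  silicon nitride: E = 294.4 GPa, ρ = 3290 kg/m³
  PEEK: E = 4.057 GPa, ρ = 1315 kg/m³
  nickel superalloy: E = 212.4 GPa, ρ = 8435 kg/m³
  silicon nitride: M = 2.02×10⁻³
  concrete: M = 1.31×10⁻³
  PEEK: M = 1.21×10⁻³
  polycarbonate: M = 1.10×10⁻³
  alloy steel: M = 0.761×10⁻³
  nickel superalloy: M = 0.707×10⁻³
The maximum is for silicon nitride.

silicon nitride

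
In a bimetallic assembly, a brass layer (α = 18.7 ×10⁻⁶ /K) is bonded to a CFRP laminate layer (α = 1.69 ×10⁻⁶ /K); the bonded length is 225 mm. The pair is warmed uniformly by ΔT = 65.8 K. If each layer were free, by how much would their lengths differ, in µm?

Δα = |18.7 − 1.69|×10⁻⁶/K = 17.0×10⁻⁶/K.
ΔL_mismatch = Δα·L·ΔT = 17.0×10⁻⁶ × 225.0 mm × 65.8 K = 252 µm.

252 µm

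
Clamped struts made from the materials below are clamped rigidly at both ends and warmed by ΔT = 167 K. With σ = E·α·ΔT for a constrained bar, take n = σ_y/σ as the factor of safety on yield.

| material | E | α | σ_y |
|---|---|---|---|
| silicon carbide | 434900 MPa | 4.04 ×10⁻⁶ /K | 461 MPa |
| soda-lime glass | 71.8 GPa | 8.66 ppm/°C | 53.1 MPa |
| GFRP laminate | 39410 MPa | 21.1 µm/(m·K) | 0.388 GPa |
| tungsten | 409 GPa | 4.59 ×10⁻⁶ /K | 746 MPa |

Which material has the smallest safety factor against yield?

soda-lime glass

Per material, after unit conversion:
  silicon carbide: E = 434.9, α = 4.04, σ_y = 461.0 → σ = 293 MPa, n = 1.57
  soda-lime glass: E = 71.80, α = 8.66, σ_y = 53.10 → σ = 104 MPa, n = 0.511
  GFRP laminate: E = 39.41, α = 21.1, σ_y = 388.0 → σ = 139 MPa, n = 2.79
  tungsten: E = 409.0, α = 4.59, σ_y = 746.0 → σ = 314 MPa, n = 2.38
Smallest n: soda-lime glass with n = 0.511.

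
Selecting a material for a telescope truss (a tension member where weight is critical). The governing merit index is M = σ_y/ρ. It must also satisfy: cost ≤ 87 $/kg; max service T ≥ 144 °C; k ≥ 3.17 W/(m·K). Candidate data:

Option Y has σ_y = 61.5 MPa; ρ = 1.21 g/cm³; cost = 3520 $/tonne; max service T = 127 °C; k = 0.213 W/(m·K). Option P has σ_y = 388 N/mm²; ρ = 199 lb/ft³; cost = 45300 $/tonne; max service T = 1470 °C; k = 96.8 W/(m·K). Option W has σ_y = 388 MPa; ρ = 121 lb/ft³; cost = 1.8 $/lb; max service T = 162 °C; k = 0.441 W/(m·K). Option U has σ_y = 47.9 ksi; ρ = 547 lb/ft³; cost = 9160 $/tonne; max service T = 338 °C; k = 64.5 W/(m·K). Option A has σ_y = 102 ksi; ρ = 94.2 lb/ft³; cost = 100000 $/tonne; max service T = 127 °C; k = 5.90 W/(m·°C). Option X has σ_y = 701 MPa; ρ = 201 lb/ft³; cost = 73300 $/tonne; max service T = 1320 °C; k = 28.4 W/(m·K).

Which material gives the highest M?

option X

Screen on constraints: cost ≤ 87 $/kg; max service T ≥ 144 °C; k ≥ 3.17 W/(m·K). Survivors: option P, option U, option X.
In SI units:
  option P: σ_y = 388.0 MPa, ρ = 3188 kg/m³
  option U: σ_y = 330.3 MPa, ρ = 8762 kg/m³
  option X: σ_y = 701.0 MPa, ρ = 3220 kg/m³
  option X: M = 218 kN·m/kg
  option P: M = 122 kN·m/kg
  option U: M = 37.7 kN·m/kg
Option X ranks first.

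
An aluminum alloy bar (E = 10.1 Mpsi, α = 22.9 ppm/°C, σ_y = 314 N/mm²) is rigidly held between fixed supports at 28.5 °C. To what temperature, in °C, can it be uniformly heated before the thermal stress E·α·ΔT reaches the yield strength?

225 °C

E = 10.1 Mpsi = 69.64 GPa.
σ_y = 314 N/mm² = 314.0 MPa.
E·α·ΔT = 314.0 MPa ⇒ ΔT = 314.0 / (69.64×10³ × 22.9×10⁻⁶) = 196.9 K.
T = 28.5 + 196.9 = 225.4 °C.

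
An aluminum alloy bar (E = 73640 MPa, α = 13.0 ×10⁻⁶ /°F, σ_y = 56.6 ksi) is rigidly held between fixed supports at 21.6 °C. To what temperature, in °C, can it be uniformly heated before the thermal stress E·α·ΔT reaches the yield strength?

E = 73640 MPa = 73.64 GPa.
α = 13.0×10⁻⁶/°F × 9/5 = 23.4×10⁻⁶/K.
σ_y = 56.6 ksi = 390.2 MPa.
E·α·ΔT = 390.2 MPa ⇒ ΔT = 390.2 / (73.64×10³ × 23.4×10⁻⁶) = 226.5 K.
T = 21.6 + 226.5 = 248.1 °C.

248 °C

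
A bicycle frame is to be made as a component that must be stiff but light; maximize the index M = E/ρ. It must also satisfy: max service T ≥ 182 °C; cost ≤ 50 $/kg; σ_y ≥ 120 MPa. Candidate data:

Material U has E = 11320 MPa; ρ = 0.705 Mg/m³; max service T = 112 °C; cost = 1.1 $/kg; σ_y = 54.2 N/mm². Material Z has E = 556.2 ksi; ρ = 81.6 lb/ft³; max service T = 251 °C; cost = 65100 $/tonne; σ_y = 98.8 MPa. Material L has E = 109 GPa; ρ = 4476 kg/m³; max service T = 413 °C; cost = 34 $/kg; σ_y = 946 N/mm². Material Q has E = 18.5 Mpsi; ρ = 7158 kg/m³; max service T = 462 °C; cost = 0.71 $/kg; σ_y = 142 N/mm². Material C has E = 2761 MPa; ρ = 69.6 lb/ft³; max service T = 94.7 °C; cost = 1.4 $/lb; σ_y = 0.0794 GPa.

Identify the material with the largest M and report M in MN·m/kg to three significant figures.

Screen on constraints: max service T ≥ 182 °C; cost ≤ 50 $/kg; σ_y ≥ 120 MPa. Survivors: material L, material Q.
In SI units:
  material L: E = 109.0 GPa, ρ = 4476 kg/m³
  material Q: E = 127.6 GPa, ρ = 7158 kg/m³
  material L: M = 24.4 MN·m/kg
  material Q: M = 17.8 MN·m/kg
Highest index: material L.

material L, M = 24.4 MN·m/kg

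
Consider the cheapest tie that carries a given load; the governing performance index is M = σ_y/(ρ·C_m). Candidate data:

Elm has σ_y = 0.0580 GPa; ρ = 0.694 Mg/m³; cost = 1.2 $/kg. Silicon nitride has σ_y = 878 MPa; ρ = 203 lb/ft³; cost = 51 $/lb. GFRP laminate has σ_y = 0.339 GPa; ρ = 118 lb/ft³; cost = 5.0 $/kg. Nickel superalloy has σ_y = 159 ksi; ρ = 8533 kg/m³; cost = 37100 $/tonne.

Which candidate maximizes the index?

elm

After converting to SI:
  elm: σ_y = 58.00 MPa, ρ = 694.0 kg/m³, cost = 1.200 $/kg
  silicon nitride: σ_y = 878.0 MPa, ρ = 3252 kg/m³, cost = 112.4 $/kg
  GFRP laminate: σ_y = 339.0 MPa, ρ = 1890 kg/m³, cost = 5.000 $/kg
  nickel superalloy: σ_y = 1096 MPa, ρ = 8533 kg/m³, cost = 37.10 $/kg
  elm: M = 69.6 kN·m per $
  GFRP laminate: M = 35.9 kN·m per $
  nickel superalloy: M = 3.46 kN·m per $
  silicon nitride: M = 2.40 kN·m per $
Highest index: elm.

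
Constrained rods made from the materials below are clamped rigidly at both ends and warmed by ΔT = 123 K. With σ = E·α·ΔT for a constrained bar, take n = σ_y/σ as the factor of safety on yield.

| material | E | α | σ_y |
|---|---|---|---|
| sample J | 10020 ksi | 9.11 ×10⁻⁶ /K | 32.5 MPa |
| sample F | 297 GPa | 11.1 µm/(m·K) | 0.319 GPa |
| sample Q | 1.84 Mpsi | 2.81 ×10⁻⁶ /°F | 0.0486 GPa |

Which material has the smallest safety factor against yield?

Converting E to GPa, α to ×10⁻⁶/K, σ_y to MPa, then σ and n for each:
  sample J: E = 69.09, α = 9.11, σ_y = 32.50 → σ = 77.4 MPa, n = 0.420
  sample F: E = 297.0, α = 11.1, σ_y = 319.0 → σ = 405 MPa, n = 0.787
  sample Q: E = 12.69, α = 5.06, σ_y = 48.60 → σ = 7.89 MPa, n = 6.16
Sample J has the lowest safety factor, n = 0.420.

sample J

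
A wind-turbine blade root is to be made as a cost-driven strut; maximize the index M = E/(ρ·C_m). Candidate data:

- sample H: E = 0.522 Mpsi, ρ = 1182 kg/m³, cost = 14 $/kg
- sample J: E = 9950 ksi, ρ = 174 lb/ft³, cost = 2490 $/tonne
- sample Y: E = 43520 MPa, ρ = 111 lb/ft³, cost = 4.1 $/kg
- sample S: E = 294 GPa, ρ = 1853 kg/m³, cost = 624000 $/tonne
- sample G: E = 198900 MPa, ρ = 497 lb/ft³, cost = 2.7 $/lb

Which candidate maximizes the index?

sample J

Normalizing units and computing the index:
  sample H: E = 3.599 GPa, ρ = 1182 kg/m³, cost = 14.00 $/kg
  sample J: E = 68.60 GPa, ρ = 2787 kg/m³, cost = 2.490 $/kg
  sample Y: E = 43.52 GPa, ρ = 1778 kg/m³, cost = 4.100 $/kg
  sample S: E = 294.0 GPa, ρ = 1853 kg/m³, cost = 624.0 $/kg
  sample G: E = 198.9 GPa, ρ = 7961 kg/m³, cost = 5.952 $/kg
  sample J: M = 9.88 MN·m per $
  sample Y: M = 5.97 MN·m per $
  sample G: M = 4.20 MN·m per $
  sample S: M = 0.254 MN·m per $
  sample H: M = 0.217 MN·m per $
The maximum is for sample J.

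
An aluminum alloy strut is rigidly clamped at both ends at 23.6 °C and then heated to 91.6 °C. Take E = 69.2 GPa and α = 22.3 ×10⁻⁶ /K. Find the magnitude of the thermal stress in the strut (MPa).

ΔT = 68.00 K. Constrained thermal stress σ = E·α·ΔT = 69.20×10³ MPa × 22.3×10⁻⁶ × 68.00 = 105 MPa (compressive).

105 MPa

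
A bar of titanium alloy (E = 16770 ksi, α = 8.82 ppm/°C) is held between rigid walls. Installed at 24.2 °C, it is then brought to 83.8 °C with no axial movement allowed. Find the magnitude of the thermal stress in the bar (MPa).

60.8 MPa

E = 16770 ksi = 115.6 GPa.
ΔT = 59.60 K. Constrained thermal stress σ = E·α·ΔT = 115.6×10³ MPa × 8.82×10⁻⁶ × 59.60 = 60.8 MPa (compressive).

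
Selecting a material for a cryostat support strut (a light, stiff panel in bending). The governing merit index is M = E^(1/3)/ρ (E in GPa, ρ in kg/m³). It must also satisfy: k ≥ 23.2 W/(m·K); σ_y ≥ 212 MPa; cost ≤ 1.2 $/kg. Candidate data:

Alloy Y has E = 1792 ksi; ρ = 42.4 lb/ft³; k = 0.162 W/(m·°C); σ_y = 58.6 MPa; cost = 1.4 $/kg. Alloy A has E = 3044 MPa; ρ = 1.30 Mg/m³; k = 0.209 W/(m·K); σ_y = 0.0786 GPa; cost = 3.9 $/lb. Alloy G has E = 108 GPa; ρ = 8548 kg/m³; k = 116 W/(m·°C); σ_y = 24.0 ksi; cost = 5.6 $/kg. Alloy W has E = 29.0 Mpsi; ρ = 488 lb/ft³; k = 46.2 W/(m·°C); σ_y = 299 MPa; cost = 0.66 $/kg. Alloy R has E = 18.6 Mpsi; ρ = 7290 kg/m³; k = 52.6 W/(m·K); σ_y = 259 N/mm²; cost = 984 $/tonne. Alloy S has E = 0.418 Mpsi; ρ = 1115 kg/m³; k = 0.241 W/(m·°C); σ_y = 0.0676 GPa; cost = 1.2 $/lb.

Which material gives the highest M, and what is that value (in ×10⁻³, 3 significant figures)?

Screen on constraints: k ≥ 23.2 W/(m·K); σ_y ≥ 212 MPa; cost ≤ 1.2 $/kg. Survivors: alloy W, alloy R.
After converting to SI:
  alloy W: E = 199.9 GPa, ρ = 7817 kg/m³
  alloy R: E = 128.2 GPa, ρ = 7290 kg/m³
  alloy W: M = 0.748×10⁻³
  alloy R: M = 0.692×10⁻³
The maximum is for alloy W.

alloy W, M = 0.748×10⁻³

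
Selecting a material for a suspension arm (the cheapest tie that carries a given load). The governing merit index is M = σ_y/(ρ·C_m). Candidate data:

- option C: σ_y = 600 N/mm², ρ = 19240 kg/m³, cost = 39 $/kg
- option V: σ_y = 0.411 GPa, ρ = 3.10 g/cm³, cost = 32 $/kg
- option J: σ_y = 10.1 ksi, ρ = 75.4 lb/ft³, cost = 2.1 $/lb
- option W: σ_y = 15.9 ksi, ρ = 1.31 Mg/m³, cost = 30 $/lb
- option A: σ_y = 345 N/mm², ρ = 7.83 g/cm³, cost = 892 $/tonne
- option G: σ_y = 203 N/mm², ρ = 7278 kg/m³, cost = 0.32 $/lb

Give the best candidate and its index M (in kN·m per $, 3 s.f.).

Convert each candidate to consistent units, then evaluate M:
  option C: σ_y = 600.0 MPa, ρ = 19240 kg/m³, cost = 39.00 $/kg
  option V: σ_y = 411.0 MPa, ρ = 3100 kg/m³, cost = 32.00 $/kg
  option J: σ_y = 69.64 MPa, ρ = 1208 kg/m³, cost = 4.630 $/kg
  option W: σ_y = 109.6 MPa, ρ = 1310 kg/m³, cost = 66.14 $/kg
  option A: σ_y = 345.0 MPa, ρ = 7830 kg/m³, cost = 0.8920 $/kg
  option G: σ_y = 203.0 MPa, ρ = 7278 kg/m³, cost = 0.7055 $/kg
  option A: M = 49.4 kN·m per $
  option G: M = 39.5 kN·m per $
  option J: M = 12.5 kN·m per $
  option V: M = 4.14 kN·m per $
  option W: M = 1.27 kN·m per $
  option C: M = 0.800 kN·m per $
Highest index: option A.

option A, M = 49.4 kN·m per $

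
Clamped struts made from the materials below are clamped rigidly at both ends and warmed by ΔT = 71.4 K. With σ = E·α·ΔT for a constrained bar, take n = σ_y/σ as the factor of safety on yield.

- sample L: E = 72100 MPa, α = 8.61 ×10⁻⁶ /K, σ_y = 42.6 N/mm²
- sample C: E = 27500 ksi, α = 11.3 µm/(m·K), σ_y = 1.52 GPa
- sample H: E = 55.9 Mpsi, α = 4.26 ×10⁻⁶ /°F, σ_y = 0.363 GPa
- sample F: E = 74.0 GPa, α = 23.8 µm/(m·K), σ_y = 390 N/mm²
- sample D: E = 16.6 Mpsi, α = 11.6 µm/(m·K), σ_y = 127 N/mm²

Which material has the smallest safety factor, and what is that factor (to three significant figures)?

sample L, n = 0.961

In consistent units (E in GPa, α in ×10⁻⁶/K, σ_y in MPa):
  sample L: E = 72.10, α = 8.61, σ_y = 42.60 → σ = 44.3 MPa, n = 0.961
  sample C: E = 189.6, α = 11.3, σ_y = 1520 → σ = 153 MPa, n = 9.94
  sample H: E = 385.4, α = 7.67, σ_y = 363.0 → σ = 211 MPa, n = 1.72
  sample F: E = 74.00, α = 23.8, σ_y = 390.0 → σ = 126 MPa, n = 3.10
  sample D: E = 114.5, α = 11.6, σ_y = 127.0 → σ = 94.8 MPa, n = 1.34
The minimum is sample L at n = 0.961.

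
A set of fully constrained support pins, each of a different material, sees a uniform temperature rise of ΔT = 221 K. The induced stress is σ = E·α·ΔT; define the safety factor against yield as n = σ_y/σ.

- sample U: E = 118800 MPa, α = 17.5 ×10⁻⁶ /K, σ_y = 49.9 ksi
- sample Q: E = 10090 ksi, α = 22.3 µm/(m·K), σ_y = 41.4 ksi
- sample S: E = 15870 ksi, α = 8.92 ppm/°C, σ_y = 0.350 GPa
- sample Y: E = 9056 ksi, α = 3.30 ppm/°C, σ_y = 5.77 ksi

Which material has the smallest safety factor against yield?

Per material, after unit conversion:
  sample U: E = 118.8, α = 17.5, σ_y = 344.0 → σ = 459 MPa, n = 0.749
  sample Q: E = 69.57, α = 22.3, σ_y = 285.4 → σ = 343 MPa, n = 0.833
  sample S: E = 109.4, α = 8.92, σ_y = 350.0 → σ = 216 MPa, n = 1.62
  sample Y: E = 62.44, α = 3.30, σ_y = 39.78 → σ = 45.5 MPa, n = 0.874
Sample U has the lowest safety factor, n = 0.749.

sample U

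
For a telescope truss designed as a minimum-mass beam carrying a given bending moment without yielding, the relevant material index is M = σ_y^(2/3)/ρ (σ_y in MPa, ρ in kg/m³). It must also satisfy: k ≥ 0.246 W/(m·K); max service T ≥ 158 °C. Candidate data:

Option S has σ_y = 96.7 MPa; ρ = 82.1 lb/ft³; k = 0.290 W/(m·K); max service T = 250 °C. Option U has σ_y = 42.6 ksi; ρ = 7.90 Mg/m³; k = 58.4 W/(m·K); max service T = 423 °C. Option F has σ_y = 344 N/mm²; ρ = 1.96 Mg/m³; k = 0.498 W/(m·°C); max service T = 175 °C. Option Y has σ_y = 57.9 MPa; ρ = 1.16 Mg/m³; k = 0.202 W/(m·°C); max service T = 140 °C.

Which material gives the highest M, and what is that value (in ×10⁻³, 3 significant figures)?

Screen on constraints: k ≥ 0.246 W/(m·K); max service T ≥ 158 °C. Survivors: option S, option U, option F.
After converting to SI:
  option S: σ_y = 96.70 MPa, ρ = 1315 kg/m³
  option U: σ_y = 293.7 MPa, ρ = 7900 kg/m³
  option F: σ_y = 344.0 MPa, ρ = 1960 kg/m³
  option F: M = 25.0×10⁻³
  option S: M = 16.0×10⁻³
  option U: M = 5.59×10⁻³
The maximum is for option F.

option F, M = 25.0×10⁻³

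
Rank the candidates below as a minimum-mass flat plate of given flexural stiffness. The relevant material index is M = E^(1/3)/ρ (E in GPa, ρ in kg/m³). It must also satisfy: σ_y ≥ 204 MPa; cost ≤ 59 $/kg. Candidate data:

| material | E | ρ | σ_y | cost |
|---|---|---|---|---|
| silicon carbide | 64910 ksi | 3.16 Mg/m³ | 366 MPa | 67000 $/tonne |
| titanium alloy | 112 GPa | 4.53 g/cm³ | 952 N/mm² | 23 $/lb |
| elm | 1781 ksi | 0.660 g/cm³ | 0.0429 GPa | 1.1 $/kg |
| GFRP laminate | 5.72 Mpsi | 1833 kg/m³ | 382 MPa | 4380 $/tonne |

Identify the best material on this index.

GFRP laminate

Screen on constraints: σ_y ≥ 204 MPa; cost ≤ 59 $/kg. Survivors: titanium alloy, GFRP laminate.
In SI units:
  titanium alloy: E = 112.0 GPa, ρ = 4530 kg/m³
  GFRP laminate: E = 39.44 GPa, ρ = 1833 kg/m³
  GFRP laminate: M = 1.86×10⁻³
  titanium alloy: M = 1.06×10⁻³
Highest index: GFRP laminate.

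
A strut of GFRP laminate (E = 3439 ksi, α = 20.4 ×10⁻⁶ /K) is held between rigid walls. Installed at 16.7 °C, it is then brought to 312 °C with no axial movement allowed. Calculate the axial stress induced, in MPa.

E = 3439 ksi = 23.71 GPa.
ΔT = 295.3 K. Constrained thermal stress σ = E·α·ΔT = 23.71×10³ MPa × 20.4×10⁻⁶ × 295.3 = 143 MPa (compressive).

143 MPa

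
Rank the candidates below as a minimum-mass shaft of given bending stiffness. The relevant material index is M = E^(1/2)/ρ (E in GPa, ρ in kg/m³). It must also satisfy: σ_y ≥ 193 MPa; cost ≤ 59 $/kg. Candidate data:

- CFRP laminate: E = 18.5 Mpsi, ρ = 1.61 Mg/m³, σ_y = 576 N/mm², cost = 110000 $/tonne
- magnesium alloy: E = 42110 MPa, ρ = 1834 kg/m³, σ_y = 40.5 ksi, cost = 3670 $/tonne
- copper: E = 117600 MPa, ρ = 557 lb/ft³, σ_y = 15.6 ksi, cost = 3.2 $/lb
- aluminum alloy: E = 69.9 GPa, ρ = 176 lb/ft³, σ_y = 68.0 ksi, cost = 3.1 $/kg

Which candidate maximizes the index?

Screen on constraints: σ_y ≥ 193 MPa; cost ≤ 59 $/kg. Survivors: magnesium alloy, aluminum alloy.
Putting every candidate on a common basis:
  magnesium alloy: E = 42.11 GPa, ρ = 1834 kg/m³
  aluminum alloy: E = 69.90 GPa, ρ = 2819 kg/m³
  magnesium alloy: M = 3.54×10⁻³
  aluminum alloy: M = 2.97×10⁻³
Magnesium alloy has the largest M.

magnesium alloy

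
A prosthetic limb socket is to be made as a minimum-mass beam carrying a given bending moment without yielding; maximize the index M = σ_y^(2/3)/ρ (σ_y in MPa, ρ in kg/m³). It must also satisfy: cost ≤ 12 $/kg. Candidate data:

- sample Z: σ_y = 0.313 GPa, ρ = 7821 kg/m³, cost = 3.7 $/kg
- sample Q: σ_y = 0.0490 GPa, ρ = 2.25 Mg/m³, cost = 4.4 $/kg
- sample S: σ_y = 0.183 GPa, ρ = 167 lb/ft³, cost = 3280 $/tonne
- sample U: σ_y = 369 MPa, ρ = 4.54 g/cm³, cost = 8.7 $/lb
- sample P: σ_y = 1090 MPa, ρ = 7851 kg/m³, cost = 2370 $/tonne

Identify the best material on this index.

sample P

Screen on constraints: cost ≤ 12 $/kg. Survivors: sample Z, sample Q, sample S, sample P.
Normalizing units and computing the index:
  sample Z: σ_y = 313.0 MPa, ρ = 7821 kg/m³
  sample Q: σ_y = 49.00 MPa, ρ = 2250 kg/m³
  sample S: σ_y = 183.0 MPa, ρ = 2675 kg/m³
  sample P: σ_y = 1090 MPa, ρ = 7851 kg/m³
  sample P: M = 13.5×10⁻³
  sample S: M = 12.0×10⁻³
  sample Q: M = 5.95×10⁻³
  sample Z: M = 5.89×10⁻³
Highest index: sample P.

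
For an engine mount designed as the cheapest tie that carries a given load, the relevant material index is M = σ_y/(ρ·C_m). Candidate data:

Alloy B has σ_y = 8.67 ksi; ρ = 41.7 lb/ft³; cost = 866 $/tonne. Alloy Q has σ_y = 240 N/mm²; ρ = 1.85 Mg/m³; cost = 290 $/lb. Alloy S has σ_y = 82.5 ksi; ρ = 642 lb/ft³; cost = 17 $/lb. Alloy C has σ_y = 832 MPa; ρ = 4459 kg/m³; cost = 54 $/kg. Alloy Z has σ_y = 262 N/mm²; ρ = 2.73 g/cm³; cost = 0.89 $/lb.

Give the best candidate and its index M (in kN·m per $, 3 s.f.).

In SI units:
  alloy B: σ_y = 59.78 MPa, ρ = 668.0 kg/m³, cost = 0.8660 $/kg
  alloy Q: σ_y = 240.0 MPa, ρ = 1850 kg/m³, cost = 639.3 $/kg
  alloy S: σ_y = 568.8 MPa, ρ = 10280 kg/m³, cost = 37.48 $/kg
  alloy C: σ_y = 832.0 MPa, ρ = 4459 kg/m³, cost = 54.00 $/kg
  alloy Z: σ_y = 262.0 MPa, ρ = 2730 kg/m³, cost = 1.962 $/kg
  alloy B: M = 103 kN·m per $
  alloy Z: M = 48.9 kN·m per $
  alloy C: M = 3.46 kN·m per $
  alloy S: M = 1.48 kN·m per $
  alloy Q: M = 0.203 kN·m per $
Alloy B ranks first.

alloy B, M = 103 kN·m per $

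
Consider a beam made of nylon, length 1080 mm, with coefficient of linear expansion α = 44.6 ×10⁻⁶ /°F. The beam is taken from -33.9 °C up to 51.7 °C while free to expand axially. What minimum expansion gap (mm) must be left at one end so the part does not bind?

7.42 mm

Convert α: 44.6×10⁻⁶/°F × (9/5) = 80.3×10⁻⁶/K.
ΔT = 51.7 − (-33.9) = 85.60 K.
ΔL = α·L₀·ΔT = 80.3×10⁻⁶ × 1080 mm × 85.60 K = 7.42 mm.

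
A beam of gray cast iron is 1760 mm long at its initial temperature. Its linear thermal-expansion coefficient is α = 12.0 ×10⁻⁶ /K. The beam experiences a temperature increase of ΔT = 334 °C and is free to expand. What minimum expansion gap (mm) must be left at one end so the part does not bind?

7.05 mm

ΔL = α·L₀·ΔT = 12.0×10⁻⁶ × 1760 mm × 334.0 K = 7.05 mm.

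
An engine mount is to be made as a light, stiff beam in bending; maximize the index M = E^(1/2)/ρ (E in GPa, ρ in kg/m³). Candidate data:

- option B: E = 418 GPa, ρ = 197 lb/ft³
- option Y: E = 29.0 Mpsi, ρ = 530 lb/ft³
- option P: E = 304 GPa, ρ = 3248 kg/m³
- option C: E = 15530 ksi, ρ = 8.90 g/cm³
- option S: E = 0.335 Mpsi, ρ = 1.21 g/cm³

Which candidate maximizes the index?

Normalizing units and computing the index:
  option B: E = 418.0 GPa, ρ = 3156 kg/m³
  option Y: E = 199.9 GPa, ρ = 8490 kg/m³
  option P: E = 304.0 GPa, ρ = 3248 kg/m³
  option C: E = 107.1 GPa, ρ = 8900 kg/m³
  option S: E = 2.310 GPa, ρ = 1210 kg/m³
  option B: M = 6.48×10⁻³
  option P: M = 5.37×10⁻³
  option Y: M = 1.67×10⁻³
  option S: M = 1.26×10⁻³
  option C: M = 1.16×10⁻³
Option B has the largest M.

option B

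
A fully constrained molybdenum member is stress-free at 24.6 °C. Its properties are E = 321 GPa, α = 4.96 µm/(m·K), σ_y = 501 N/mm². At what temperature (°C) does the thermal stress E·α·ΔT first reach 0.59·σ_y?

σ_y = 501 N/mm² = 501.0 MPa.
E·α·ΔT = 295.6 MPa ⇒ ΔT = 295.6 / (321.0×10³ × 4.96×10⁻⁶) = 185.7 K.
T = 24.6 + 185.7 = 210.3 °C.

210 °C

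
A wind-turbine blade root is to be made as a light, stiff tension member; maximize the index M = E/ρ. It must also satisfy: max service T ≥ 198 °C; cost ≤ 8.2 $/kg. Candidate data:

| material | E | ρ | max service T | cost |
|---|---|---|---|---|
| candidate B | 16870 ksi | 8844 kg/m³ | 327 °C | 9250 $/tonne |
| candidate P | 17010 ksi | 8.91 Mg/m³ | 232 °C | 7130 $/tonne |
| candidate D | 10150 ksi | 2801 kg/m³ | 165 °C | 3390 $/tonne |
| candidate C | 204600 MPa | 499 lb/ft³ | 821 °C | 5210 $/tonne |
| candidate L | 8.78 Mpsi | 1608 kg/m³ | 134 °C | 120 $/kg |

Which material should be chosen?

candidate C

Screen on constraints: max service T ≥ 198 °C; cost ≤ 8.2 $/kg. Survivors: candidate P, candidate C.
In SI units:
  candidate P: E = 117.3 GPa, ρ = 8910 kg/m³
  candidate C: E = 204.6 GPa, ρ = 7993 kg/m³
  candidate C: M = 25.6 MN·m/kg
  candidate P: M = 13.2 MN·m/kg
The maximum is for candidate C.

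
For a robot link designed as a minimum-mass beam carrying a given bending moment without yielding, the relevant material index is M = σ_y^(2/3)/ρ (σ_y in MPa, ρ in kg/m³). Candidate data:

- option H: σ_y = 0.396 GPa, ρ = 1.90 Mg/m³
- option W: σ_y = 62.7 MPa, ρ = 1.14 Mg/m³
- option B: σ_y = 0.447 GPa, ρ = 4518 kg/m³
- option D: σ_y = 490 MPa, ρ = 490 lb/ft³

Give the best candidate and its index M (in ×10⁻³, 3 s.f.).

option H, M = 28.4×10⁻³

Normalizing units and computing the index:
  option H: σ_y = 396.0 MPa, ρ = 1900 kg/m³
  option W: σ_y = 62.70 MPa, ρ = 1140 kg/m³
  option B: σ_y = 447.0 MPa, ρ = 4518 kg/m³
  option D: σ_y = 490.0 MPa, ρ = 7849 kg/m³
  option H: M = 28.4×10⁻³
  option W: M = 13.8×10⁻³
  option B: M = 12.9×10⁻³
  option D: M = 7.92×10⁻³
Option H has the largest M.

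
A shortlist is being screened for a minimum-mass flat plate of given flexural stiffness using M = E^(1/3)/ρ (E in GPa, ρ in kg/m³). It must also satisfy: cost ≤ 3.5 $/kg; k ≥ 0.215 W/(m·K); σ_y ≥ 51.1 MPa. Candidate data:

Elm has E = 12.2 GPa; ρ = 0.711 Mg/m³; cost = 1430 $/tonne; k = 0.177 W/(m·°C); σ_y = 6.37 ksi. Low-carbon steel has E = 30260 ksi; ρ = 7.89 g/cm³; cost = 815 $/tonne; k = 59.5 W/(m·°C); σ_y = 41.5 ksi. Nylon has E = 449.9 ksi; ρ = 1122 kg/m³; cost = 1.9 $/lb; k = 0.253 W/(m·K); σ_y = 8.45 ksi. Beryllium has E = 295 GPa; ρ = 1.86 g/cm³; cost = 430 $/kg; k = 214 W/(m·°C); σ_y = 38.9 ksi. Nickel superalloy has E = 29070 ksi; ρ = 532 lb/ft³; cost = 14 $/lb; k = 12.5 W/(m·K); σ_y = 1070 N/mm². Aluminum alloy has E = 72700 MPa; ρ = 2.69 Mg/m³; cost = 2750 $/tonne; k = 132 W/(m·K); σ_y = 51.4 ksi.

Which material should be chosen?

aluminum alloy

Screen on constraints: cost ≤ 3.5 $/kg; k ≥ 0.215 W/(m·K); σ_y ≥ 51.1 MPa. Survivors: low-carbon steel, aluminum alloy.
Normalizing units and computing the index:
  low-carbon steel: E = 208.6 GPa, ρ = 7890 kg/m³
  aluminum alloy: E = 72.70 GPa, ρ = 2690 kg/m³
  aluminum alloy: M = 1.55×10⁻³
  low-carbon steel: M = 0.752×10⁻³
Highest index: aluminum alloy.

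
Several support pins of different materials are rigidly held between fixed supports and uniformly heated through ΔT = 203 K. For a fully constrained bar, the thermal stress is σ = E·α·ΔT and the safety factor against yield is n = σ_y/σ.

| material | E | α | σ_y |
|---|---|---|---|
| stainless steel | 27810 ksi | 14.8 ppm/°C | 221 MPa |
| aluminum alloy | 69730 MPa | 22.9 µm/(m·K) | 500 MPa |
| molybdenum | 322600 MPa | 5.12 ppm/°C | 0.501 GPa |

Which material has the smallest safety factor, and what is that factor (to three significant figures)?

stainless steel, n = 0.384

Converting E to GPa, α to ×10⁻⁶/K, σ_y to MPa, then σ and n for each:
  stainless steel: E = 191.7, α = 14.8, σ_y = 221.0 → σ = 576 MPa, n = 0.384
  aluminum alloy: E = 69.73, α = 22.9, σ_y = 500.0 → σ = 324 MPa, n = 1.54
  molybdenum: E = 322.6, α = 5.12, σ_y = 501.0 → σ = 335 MPa, n = 1.49
Stainless steel has the lowest safety factor, n = 0.384.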